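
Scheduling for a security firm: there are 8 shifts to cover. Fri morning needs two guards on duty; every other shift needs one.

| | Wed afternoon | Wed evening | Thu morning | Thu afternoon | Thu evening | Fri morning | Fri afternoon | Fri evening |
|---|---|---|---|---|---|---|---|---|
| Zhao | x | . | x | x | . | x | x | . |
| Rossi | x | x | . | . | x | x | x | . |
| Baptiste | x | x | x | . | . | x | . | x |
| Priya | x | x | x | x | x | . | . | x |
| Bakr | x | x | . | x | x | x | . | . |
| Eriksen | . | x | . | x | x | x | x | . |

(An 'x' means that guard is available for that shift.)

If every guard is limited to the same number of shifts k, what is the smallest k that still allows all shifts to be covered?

With 6 guards and 9 worker-slots to fill, someone must work at least ⌈9/6⌉ = 2 shifts, so k ≥ 2.
k = 2 works: Wed afternoon→Rossi, Wed evening→Baptiste, Thu morning→Zhao, Thu afternoon→Priya, Thu evening→Rossi, Fri morning→Bakr+Eriksen, Fri afternoon→Zhao, Fri evening→Baptiste.
Loads: Zhao 2, Rossi 2, Baptiste 2, Priya 1, Bakr 1, Eriksen 1 — all ≤ 2.

2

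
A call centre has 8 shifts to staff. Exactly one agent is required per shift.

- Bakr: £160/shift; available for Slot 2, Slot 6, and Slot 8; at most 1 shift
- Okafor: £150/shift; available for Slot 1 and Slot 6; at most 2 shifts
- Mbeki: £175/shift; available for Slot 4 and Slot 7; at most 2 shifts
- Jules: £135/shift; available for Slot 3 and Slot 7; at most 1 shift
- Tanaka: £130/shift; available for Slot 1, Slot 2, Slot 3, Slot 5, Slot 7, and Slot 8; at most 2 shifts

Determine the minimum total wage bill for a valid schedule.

Slot 4 can only be covered by Mbeki, so that assignment is forced.
Slot 5 can only be covered by Tanaka, so that assignment is forced.
Picking the cheapest available agent for each shift independently would cost £1105, but that ignores the shift limits.
An optimal schedule: Slot 1→Okafor, Slot 2→Bakr, Slot 3→Jules, Slot 4→Mbeki, Slot 5→Tanaka, Slot 6→Okafor, Slot 7→Mbeki, Slot 8→Tanaka.
Total: 150 + 160 + 135 + 175 + 130 + 150 + 175 + 130 = £1205.

£1205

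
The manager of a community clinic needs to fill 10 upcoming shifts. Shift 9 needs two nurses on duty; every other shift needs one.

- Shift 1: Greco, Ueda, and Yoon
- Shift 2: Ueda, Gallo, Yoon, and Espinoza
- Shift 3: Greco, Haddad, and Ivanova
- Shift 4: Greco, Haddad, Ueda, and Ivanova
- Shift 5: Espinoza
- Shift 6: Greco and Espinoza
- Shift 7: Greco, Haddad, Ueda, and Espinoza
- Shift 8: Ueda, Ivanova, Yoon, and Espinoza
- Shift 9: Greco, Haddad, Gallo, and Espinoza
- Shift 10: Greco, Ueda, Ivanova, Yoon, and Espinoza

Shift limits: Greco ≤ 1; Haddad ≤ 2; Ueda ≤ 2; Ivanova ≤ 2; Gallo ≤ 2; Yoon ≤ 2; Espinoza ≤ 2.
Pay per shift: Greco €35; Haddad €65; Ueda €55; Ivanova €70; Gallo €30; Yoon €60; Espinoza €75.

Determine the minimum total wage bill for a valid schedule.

€600

Shift 5 can only be covered by Espinoza, so that assignment is forced.
Picking the cheapest available nurse for each shift independently would cost €435, but that ignores the shift limits.
An optimal schedule: Shift 1→Ueda, Shift 2→Gallo, Shift 3→Haddad, Shift 4→Ivanova, Shift 5→Espinoza, Shift 6→Greco, Shift 7→Ueda, Shift 8→Yoon, Shift 9→Gallo+Haddad, Shift 10→Yoon.
Total: 55 + 30 + 65 + 70 + 75 + 35 + 55 + 60 + 30 + 65 + 60 = €600.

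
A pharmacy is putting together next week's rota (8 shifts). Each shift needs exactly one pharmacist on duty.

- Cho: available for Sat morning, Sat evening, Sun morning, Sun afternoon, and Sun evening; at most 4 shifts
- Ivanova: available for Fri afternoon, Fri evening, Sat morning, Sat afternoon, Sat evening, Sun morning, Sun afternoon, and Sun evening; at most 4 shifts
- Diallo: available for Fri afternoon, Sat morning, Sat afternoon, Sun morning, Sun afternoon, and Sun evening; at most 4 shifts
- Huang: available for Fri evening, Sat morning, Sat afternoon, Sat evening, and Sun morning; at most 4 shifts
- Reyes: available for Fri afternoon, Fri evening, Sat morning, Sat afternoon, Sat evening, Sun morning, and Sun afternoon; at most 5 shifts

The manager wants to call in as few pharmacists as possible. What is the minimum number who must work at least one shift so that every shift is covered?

2

8 slots to fill and no one can take more than 5, so at least ⌈8/5⌉ = 2 pharmacists are needed.
Cho and Ivanova alone can cover everything: Fri afternoon→Ivanova, Fri evening→Ivanova, Sat morning→Cho, Sat afternoon→Ivanova, Sat evening→Cho, Sun morning→Cho, Sun afternoon→Cho, Sun evening→Ivanova.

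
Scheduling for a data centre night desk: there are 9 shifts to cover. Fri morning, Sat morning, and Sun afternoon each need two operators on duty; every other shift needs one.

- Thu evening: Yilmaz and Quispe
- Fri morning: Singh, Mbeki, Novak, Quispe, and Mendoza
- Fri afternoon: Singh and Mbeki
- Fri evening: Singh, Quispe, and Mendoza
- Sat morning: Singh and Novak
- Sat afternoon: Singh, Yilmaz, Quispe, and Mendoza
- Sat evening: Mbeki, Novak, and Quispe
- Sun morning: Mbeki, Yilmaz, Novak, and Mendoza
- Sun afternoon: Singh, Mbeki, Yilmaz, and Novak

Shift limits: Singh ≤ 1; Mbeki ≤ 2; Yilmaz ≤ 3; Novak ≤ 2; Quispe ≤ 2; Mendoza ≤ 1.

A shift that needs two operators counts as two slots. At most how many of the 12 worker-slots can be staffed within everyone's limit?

11

Total capacity across all operators is 1+2+3+2+2+1 = 11, and 12 slots are needed, so at most 11 can be filled.
An assignment achieving 11: Thu evening→Yilmaz, Fri morning→Quispe+Mendoza, Fri afternoon→Singh, Fri evening→Quispe, Sat morning→Novak, Sat afternoon→Yilmaz, Sat evening→Mbeki, Sun morning→Mbeki, Sun afternoon→Yilmaz+Novak.
Loads: Singh 1/1, Mbeki 2/2, Yilmaz 3/3, Novak 2/2, Quispe 2/2, Mendoza 1/1.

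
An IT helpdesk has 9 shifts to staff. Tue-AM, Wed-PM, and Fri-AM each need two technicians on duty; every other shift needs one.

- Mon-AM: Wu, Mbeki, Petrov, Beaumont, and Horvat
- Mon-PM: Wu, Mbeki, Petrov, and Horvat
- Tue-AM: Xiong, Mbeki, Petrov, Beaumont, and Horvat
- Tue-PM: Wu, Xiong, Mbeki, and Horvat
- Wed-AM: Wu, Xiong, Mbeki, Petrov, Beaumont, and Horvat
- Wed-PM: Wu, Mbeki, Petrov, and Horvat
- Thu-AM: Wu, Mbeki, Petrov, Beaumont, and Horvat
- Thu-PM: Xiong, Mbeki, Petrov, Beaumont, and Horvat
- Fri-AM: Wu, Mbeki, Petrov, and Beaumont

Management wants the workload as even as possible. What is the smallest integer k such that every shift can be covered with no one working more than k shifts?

With 6 technicians and 12 worker-slots to fill, someone must work at least ⌈12/6⌉ = 2 shifts, so k ≥ 2.
k = 2 works: Mon-AM→Mbeki, Mon-PM→Wu, Tue-AM→Beaumont+Horvat, Tue-PM→Wu, Wed-AM→Xiong, Wed-PM→Petrov+Horvat, Thu-AM→Mbeki, Thu-PM→Xiong, Fri-AM→Petrov+Beaumont.
Loads: Wu 2, Xiong 2, Mbeki 2, Petrov 2, Beaumont 2, Horvat 2 — all ≤ 2.

2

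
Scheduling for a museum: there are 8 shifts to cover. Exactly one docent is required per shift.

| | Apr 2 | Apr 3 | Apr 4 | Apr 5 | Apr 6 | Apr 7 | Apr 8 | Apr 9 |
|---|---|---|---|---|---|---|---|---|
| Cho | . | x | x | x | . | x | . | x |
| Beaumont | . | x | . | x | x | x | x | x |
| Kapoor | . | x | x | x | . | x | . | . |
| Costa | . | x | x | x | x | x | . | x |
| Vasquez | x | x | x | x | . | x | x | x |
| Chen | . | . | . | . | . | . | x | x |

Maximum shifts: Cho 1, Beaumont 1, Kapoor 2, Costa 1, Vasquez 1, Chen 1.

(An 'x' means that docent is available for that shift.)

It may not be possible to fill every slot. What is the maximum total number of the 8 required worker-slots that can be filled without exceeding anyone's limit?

Total capacity across all docents is 1+1+2+1+1+1 = 7, and 8 slots are needed, so at most 7 can be filled.
An assignment achieving 7: Apr 2→Vasquez, Apr 3→Kapoor, Apr 4→Cho, Apr 5→Kapoor, Apr 6→Beaumont, Apr 7→Costa, Apr 8→Chen.
Loads: Cho 1/1, Beaumont 1/1, Kapoor 2/2, Costa 1/1, Vasquez 1/1, Chen 1/1.

7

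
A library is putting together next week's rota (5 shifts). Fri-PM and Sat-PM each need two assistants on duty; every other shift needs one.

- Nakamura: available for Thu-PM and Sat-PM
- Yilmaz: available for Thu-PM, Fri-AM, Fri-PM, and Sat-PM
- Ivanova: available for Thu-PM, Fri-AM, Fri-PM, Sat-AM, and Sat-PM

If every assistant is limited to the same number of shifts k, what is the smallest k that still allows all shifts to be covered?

3

With 3 assistants and 7 worker-slots to fill, someone must work at least ⌈7/3⌉ = 3 shifts, so k ≥ 3.
k = 3 works: Thu-PM→Nakamura, Fri-AM→Yilmaz, Fri-PM→Yilmaz+Ivanova, Sat-AM→Ivanova, Sat-PM→Nakamura+Yilmaz.
Loads: Nakamura 2, Yilmaz 3, Ivanova 2 — all ≤ 3.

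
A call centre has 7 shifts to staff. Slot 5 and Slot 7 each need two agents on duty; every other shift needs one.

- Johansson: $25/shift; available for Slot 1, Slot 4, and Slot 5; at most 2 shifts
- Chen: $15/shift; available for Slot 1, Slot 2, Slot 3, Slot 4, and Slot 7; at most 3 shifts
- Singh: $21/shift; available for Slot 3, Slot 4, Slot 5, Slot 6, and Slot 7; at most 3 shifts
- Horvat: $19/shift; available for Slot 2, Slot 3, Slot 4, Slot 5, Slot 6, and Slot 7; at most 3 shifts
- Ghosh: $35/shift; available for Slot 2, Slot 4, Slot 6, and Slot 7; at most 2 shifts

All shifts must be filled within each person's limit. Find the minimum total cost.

$165

Picking the cheapest available agent for each shift independently would cost $153, but that ignores the shift limits.
An optimal schedule: Slot 1→Chen, Slot 2→Chen, Slot 3→Chen, Slot 4→Singh, Slot 5→Horvat+Singh, Slot 6→Horvat, Slot 7→Horvat+Singh.
Total: 15 + 15 + 15 + 21 + 19 + 21 + 19 + 19 + 21 = $165.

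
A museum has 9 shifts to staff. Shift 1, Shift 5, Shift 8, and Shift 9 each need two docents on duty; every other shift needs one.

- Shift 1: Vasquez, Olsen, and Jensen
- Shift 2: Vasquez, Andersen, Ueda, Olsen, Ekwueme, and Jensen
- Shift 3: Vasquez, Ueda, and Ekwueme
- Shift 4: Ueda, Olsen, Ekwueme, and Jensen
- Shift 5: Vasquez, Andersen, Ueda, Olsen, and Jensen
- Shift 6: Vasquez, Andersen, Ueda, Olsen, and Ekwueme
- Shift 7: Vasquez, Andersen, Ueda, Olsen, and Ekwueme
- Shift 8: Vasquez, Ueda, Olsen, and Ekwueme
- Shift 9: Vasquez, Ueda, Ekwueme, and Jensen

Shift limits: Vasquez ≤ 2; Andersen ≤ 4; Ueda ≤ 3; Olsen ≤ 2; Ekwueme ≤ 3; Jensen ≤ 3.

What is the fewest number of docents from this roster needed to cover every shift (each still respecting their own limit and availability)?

13 slots to fill and no one can take more than 4, so at least ⌈13/4⌉ = 4 docents are needed.
No set of 4 docents can cover every shift (each such set leaves at least one shift with no one available or exceeds a cap).
Vasquez, Andersen, Ueda, Olsen, and Ekwueme alone can cover everything: Shift 1→Vasquez+Olsen, Shift 2→Andersen, Shift 3→Vasquez, Shift 4→Ueda, Shift 5→Andersen+Ueda, Shift 6→Andersen, Shift 7→Andersen, Shift 8→Olsen+Ekwueme, Shift 9→Ueda+Ekwueme.

5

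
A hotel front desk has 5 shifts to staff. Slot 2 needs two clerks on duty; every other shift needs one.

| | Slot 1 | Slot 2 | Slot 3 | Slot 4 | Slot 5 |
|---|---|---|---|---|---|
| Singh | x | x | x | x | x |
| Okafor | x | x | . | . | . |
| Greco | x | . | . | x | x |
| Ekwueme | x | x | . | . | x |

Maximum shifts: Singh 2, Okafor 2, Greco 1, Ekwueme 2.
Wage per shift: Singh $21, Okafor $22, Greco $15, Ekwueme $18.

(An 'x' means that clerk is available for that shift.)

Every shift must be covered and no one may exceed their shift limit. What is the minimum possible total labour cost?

$115

Slot 3 can only be covered by Singh, so that assignment is forced.
Picking the cheapest available clerk for each shift independently would cost $105, but that ignores the shift limits.
An optimal schedule: Slot 1→Okafor, Slot 2→Ekwueme+Singh, Slot 3→Singh, Slot 4→Greco, Slot 5→Ekwueme.
Total: 22 + 18 + 21 + 21 + 15 + 18 = $115.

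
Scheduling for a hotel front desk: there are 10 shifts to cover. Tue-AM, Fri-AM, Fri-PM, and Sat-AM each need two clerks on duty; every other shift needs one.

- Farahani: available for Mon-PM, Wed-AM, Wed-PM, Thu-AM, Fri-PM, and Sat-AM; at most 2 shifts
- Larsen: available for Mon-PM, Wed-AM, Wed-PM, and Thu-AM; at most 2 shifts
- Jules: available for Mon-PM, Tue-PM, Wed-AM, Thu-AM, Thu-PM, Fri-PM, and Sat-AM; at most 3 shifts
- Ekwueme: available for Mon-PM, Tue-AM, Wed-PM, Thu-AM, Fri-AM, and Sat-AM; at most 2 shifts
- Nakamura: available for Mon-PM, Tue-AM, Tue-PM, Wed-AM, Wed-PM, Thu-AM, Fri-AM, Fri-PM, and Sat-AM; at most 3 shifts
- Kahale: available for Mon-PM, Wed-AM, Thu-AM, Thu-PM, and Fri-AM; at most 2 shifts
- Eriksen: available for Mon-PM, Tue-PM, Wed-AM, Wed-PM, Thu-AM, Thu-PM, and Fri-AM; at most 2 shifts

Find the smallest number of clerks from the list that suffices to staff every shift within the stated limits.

14 slots to fill and no one can take more than 3, so at least ⌈14/3⌉ = 5 clerks are needed.
Any 5 clerks together have capacity at most 3+3+2+2+2 = 12 < 14 slots, so 5 can never suffice.
Farahani, Larsen, Jules, Ekwueme, Nakamura, and Kahale alone can cover everything: Mon-PM→Kahale, Tue-AM→Ekwueme+Nakamura, Tue-PM→Jules, Wed-AM→Larsen, Wed-PM→Larsen, Thu-AM→Kahale, Thu-PM→Jules, Fri-AM→Ekwueme+Nakamura, Fri-PM→Farahani+Jules, Sat-AM→Farahani+Nakamura.

6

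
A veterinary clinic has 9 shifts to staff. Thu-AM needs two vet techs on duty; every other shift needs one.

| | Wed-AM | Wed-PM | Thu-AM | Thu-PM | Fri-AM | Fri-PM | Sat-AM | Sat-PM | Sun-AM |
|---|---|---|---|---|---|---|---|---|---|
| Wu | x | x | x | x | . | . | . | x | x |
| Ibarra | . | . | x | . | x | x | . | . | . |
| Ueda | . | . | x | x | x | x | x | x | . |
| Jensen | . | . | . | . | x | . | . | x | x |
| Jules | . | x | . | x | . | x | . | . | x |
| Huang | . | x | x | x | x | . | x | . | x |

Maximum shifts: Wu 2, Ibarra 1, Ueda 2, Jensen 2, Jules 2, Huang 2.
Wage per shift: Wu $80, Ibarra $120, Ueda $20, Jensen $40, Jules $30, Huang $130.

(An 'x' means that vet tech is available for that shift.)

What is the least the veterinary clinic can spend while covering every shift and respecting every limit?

Wed-AM can only be covered by Wu, so that assignment is forced.
Picking the cheapest available vet tech for each shift independently would cost $340, but that ignores the shift limits.
An optimal schedule: Wed-AM→Wu, Wed-PM→Wu, Thu-AM→Ueda+Huang, Thu-PM→Jules, Fri-AM→Jensen, Fri-PM→Ibarra, Sat-AM→Ueda, Sat-PM→Jensen, Sun-AM→Jules.
Total: 80 + 80 + 20 + 130 + 30 + 40 + 120 + 20 + 40 + 30 = $590.

$590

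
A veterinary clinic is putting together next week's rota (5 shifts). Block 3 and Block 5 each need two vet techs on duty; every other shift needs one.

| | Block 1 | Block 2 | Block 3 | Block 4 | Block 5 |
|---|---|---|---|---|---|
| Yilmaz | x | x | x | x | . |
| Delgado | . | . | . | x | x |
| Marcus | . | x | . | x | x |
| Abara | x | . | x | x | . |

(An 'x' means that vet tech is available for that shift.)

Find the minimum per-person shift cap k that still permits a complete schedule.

2

With 4 vet techs and 7 worker-slots to fill, someone must work at least ⌈7/4⌉ = 2 shifts, so k ≥ 2.
k = 2 works: Block 1→Yilmaz, Block 2→Marcus, Block 3→Yilmaz+Abara, Block 4→Delgado, Block 5→Delgado+Marcus.
Loads: Yilmaz 2, Delgado 2, Marcus 2, Abara 1 — all ≤ 2.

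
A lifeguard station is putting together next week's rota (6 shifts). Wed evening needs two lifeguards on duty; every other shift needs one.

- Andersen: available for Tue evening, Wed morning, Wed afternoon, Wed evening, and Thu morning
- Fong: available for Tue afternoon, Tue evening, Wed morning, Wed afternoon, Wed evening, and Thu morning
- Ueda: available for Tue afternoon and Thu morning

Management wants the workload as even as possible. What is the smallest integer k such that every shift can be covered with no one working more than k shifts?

3

With 3 lifeguards and 7 worker-slots to fill, someone must work at least ⌈7/3⌉ = 3 shifts, so k ≥ 3.
k = 3 works: Tue afternoon→Fong, Tue evening→Andersen, Wed morning→Andersen, Wed afternoon→Fong, Wed evening→Andersen+Fong, Thu morning→Ueda.
Loads: Andersen 3, Fong 3, Ueda 1 — all ≤ 3.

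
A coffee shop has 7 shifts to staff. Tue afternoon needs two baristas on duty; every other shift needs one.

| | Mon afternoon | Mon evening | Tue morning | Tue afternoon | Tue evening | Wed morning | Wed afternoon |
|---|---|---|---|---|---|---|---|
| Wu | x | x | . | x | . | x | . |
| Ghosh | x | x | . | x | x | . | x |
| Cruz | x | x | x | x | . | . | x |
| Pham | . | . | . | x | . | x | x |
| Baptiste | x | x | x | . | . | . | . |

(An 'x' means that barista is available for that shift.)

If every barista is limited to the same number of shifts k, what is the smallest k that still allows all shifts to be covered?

2

With 5 baristas and 8 worker-slots to fill, someone must work at least ⌈8/5⌉ = 2 shifts, so k ≥ 2.
k = 2 works: Mon afternoon→Wu, Mon evening→Baptiste, Tue morning→Cruz, Tue afternoon→Cruz+Pham, Tue evening→Ghosh, Wed morning→Wu, Wed afternoon→Ghosh.
Loads: Wu 2, Ghosh 2, Cruz 2, Pham 1, Baptiste 1 — all ≤ 2.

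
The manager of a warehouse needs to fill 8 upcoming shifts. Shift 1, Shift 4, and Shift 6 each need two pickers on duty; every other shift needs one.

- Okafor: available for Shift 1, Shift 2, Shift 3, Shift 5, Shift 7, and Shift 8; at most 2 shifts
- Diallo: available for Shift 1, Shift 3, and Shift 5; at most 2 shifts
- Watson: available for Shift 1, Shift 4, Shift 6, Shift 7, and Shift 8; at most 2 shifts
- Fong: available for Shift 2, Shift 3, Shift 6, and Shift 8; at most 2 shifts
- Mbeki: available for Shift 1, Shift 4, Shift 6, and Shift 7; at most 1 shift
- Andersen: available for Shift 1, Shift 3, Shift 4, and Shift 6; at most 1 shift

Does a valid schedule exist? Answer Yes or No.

Total capacity is 2+2+2+2+1+1 = 10 but 11 worker-slots are needed — infeasible.

No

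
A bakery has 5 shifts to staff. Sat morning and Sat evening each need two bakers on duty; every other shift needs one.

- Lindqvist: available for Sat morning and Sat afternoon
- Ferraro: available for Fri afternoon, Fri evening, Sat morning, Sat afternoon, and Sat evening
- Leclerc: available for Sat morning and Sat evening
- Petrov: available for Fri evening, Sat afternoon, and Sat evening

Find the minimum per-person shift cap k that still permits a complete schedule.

With 4 bakers and 7 worker-slots to fill, someone must work at least ⌈7/4⌉ = 2 shifts, so k ≥ 2.
k = 2 works: Fri afternoon→Ferraro, Fri evening→Ferraro, Sat morning→Lindqvist+Leclerc, Sat afternoon→Lindqvist, Sat evening→Leclerc+Petrov.
Loads: Lindqvist 2, Ferraro 2, Leclerc 2, Petrov 1 — all ≤ 2.

2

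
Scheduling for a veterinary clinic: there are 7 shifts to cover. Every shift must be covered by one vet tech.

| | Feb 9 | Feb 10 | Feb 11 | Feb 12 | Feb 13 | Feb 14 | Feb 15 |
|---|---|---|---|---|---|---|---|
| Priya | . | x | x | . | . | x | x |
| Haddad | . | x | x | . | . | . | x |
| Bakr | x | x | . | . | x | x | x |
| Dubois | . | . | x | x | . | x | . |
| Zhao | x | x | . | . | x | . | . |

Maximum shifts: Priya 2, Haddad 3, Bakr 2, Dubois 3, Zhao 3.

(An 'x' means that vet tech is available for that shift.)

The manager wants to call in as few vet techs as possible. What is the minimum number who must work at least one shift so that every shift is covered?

7 slots to fill and no one can take more than 3, so at least ⌈7/3⌉ = 3 vet techs are needed.
Priya, Bakr, and Dubois alone can cover everything: Feb 9→Bakr, Feb 10→Priya, Feb 11→Dubois, Feb 12→Dubois, Feb 13→Bakr, Feb 14→Dubois, Feb 15→Priya.

3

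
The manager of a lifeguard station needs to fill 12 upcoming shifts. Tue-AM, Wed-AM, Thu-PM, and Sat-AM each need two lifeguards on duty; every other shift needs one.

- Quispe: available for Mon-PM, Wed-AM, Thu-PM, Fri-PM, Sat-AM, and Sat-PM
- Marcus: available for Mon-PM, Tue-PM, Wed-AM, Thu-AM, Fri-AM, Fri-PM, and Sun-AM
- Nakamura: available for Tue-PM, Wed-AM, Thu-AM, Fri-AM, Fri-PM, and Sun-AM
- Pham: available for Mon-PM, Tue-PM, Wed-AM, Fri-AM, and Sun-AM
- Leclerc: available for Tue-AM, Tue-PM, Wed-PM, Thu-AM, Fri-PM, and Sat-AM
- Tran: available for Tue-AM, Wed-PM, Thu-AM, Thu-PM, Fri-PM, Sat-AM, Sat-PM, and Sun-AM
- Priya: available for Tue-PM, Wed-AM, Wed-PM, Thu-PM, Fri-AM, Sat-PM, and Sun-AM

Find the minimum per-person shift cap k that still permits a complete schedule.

3

With 7 lifeguards and 16 worker-slots to fill, someone must work at least ⌈16/7⌉ = 3 shifts, so k ≥ 3.
k = 3 works: Mon-PM→Quispe, Tue-AM→Leclerc+Tran, Tue-PM→Marcus, Wed-AM→Nakamura+Pham, Wed-PM→Leclerc, Thu-AM→Marcus, Thu-PM→Quispe+Tran, Fri-AM→Marcus, Fri-PM→Nakamura, Sat-AM→Quispe+Leclerc, Sat-PM→Tran, Sun-AM→Nakamura.
Loads: Quispe 3, Marcus 3, Nakamura 3, Pham 1, Leclerc 3, Tran 3, Priya 0 — all ≤ 3.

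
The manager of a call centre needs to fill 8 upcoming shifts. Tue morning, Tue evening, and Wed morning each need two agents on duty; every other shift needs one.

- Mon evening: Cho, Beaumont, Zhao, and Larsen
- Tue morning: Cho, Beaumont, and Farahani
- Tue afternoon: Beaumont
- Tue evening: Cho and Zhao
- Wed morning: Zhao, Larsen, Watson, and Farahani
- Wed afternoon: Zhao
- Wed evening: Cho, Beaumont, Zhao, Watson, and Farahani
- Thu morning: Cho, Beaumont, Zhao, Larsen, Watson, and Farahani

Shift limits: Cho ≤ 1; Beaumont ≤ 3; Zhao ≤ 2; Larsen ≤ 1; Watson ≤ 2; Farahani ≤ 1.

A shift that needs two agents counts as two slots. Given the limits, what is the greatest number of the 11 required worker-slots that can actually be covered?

10

Total capacity across all agents is 1+3+2+1+2+1 = 10, and 11 slots are needed, so at most 10 can be filled.
An assignment achieving 10: Mon evening→Beaumont, Tue morning→Beaumont+Farahani, Tue afternoon→Beaumont, Tue evening→Cho+Zhao, Wed morning→Larsen+Watson, Wed afternoon→Zhao, Wed evening→Watson.
Loads: Cho 1/1, Beaumont 3/3, Zhao 2/2, Larsen 1/1, Watson 2/2, Farahani 1/1.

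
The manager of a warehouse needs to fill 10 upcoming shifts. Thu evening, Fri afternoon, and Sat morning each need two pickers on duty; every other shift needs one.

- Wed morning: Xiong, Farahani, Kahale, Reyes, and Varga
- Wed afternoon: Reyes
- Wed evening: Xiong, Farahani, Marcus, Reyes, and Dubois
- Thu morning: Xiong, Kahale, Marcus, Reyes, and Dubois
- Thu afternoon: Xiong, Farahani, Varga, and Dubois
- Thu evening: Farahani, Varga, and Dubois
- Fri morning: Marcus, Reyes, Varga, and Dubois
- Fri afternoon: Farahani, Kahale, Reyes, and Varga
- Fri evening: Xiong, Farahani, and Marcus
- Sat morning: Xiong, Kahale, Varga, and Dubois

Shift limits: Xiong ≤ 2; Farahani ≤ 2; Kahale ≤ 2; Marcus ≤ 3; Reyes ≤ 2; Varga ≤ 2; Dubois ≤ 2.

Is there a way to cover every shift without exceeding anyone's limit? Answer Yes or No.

Wed afternoon can only be covered by Reyes, so that assignment is forced.
One valid schedule: Wed morning→Farahani, Wed afternoon→Reyes, Wed evening→Marcus, Thu morning→Kahale, Thu afternoon→Xiong, Thu evening→Farahani+Varga, Fri morning→Marcus, Fri afternoon→Kahale+Reyes, Fri evening→Xiong, Sat morning→Varga+Dubois.
Loads: Xiong 2/2, Farahani 2/2, Kahale 2/2, Marcus 2/3, Reyes 2/2, Varga 2/2, Dubois 1/2 — all within limits.

Yes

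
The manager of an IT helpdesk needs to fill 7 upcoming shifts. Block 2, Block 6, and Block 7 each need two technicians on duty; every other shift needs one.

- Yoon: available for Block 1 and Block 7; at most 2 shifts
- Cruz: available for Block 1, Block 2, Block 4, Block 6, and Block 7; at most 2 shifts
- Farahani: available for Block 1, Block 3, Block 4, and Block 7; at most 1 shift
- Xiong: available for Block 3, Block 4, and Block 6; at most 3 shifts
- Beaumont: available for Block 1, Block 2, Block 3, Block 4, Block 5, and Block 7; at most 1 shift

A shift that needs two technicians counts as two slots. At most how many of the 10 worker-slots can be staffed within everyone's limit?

9

Total capacity across all technicians is 2+2+1+3+1 = 9, and 10 slots are needed, so at most 9 can be filled.
An assignment achieving 9: Block 1→Yoon, Block 2→Cruz, Block 3→Xiong, Block 4→Xiong, Block 5→Beaumont, Block 6→Cruz+Xiong, Block 7→Yoon+Farahani.
Loads: Yoon 2/2, Cruz 2/2, Farahani 1/1, Xiong 3/3, Beaumont 1/1.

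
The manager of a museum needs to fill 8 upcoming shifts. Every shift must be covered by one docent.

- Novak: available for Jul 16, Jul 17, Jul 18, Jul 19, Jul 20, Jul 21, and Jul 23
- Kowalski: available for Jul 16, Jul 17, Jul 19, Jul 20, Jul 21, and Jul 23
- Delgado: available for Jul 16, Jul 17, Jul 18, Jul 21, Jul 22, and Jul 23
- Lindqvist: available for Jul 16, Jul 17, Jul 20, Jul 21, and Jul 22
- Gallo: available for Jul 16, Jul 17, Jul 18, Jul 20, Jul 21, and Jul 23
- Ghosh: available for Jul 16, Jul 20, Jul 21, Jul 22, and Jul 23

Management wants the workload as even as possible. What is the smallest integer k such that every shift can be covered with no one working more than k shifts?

With 6 docents and 8 worker-slots to fill, someone must work at least ⌈8/6⌉ = 2 shifts, so k ≥ 2.
k = 2 works: Jul 16→Lindqvist, Jul 17→Kowalski, Jul 18→Novak, Jul 19→Novak, Jul 20→Kowalski, Jul 21→Lindqvist, Jul 22→Delgado, Jul 23→Delgado.
Loads: Novak 2, Kowalski 2, Delgado 2, Lindqvist 2, Gallo 0, Ghosh 0 — all ≤ 2.

2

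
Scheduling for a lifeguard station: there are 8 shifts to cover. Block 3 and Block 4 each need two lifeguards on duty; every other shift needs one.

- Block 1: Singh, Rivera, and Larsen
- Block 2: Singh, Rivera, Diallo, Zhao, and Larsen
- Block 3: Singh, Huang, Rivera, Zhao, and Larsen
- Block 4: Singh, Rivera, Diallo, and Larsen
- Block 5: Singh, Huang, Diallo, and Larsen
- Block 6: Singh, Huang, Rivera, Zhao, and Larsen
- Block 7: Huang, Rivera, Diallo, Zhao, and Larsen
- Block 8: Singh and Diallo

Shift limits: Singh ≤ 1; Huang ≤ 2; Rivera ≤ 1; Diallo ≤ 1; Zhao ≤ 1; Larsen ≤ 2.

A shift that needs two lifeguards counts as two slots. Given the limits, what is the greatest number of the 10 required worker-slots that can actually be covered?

Total capacity across all lifeguards is 1+2+1+1+1+2 = 8, and 10 slots are needed, so at most 8 can be filled.
An assignment achieving 8: Block 1→Rivera, Block 2→Zhao, Block 3→Huang+Larsen, Block 4→Diallo+Larsen, Block 5→Huang, Block 8→Singh.
Loads: Singh 1/1, Huang 2/2, Rivera 1/1, Diallo 1/1, Zhao 1/1, Larsen 2/2.

8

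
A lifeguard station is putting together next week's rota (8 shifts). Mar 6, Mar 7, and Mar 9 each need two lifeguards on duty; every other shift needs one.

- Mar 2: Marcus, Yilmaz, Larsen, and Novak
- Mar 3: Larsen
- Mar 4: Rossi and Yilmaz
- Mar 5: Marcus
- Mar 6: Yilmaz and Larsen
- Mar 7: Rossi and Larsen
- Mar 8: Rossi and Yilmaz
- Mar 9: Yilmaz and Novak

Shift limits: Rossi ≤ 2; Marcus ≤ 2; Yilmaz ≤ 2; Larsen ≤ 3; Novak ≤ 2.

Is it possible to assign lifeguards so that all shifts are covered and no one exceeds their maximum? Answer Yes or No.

Total capacity is 11 and 11 slots are needed, so capacity alone doesn't rule it out.
Shifts {Mar 4, Mar 6, Mar 7, Mar 8, Mar 9} need 8 worker-slots in total, but the lifeguards available for any of those shifts (Rossi, Yilmaz, Larsen, and Novak) can supply at most 7 among them. So no valid schedule exists.

No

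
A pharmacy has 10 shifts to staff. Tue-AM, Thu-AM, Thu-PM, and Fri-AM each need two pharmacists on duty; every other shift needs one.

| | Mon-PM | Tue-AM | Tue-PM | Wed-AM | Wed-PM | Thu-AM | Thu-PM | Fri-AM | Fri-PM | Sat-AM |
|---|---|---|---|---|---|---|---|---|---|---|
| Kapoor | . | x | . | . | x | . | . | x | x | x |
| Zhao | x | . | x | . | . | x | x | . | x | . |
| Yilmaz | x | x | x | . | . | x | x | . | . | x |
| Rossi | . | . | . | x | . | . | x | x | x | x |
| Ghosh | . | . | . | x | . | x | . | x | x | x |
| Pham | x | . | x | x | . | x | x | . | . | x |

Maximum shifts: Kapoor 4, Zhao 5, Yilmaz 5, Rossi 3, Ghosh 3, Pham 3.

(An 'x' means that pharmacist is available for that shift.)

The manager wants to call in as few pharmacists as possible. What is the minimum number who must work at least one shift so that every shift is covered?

14 slots to fill and no one can take more than 5, so at least ⌈14/5⌉ = 3 pharmacists are needed.
Shifts {Tue-AM, Thu-AM, Thu-PM, Fri-AM} need 8 slots, but among the pharmacists available for them (Kapoor, Zhao, Yilmaz, Rossi, Ghosh, and Pham) any 3 together supply at most 7. So 3 pharmacists are not enough.
Kapoor, Zhao, Yilmaz, and Rossi alone can cover everything: Mon-PM→Zhao, Tue-AM→Kapoor+Yilmaz, Tue-PM→Zhao, Wed-AM→Rossi, Wed-PM→Kapoor, Thu-AM→Zhao+Yilmaz, Thu-PM→Zhao+Yilmaz, Fri-AM→Kapoor+Rossi, Fri-PM→Kapoor, Sat-AM→Yilmaz.

4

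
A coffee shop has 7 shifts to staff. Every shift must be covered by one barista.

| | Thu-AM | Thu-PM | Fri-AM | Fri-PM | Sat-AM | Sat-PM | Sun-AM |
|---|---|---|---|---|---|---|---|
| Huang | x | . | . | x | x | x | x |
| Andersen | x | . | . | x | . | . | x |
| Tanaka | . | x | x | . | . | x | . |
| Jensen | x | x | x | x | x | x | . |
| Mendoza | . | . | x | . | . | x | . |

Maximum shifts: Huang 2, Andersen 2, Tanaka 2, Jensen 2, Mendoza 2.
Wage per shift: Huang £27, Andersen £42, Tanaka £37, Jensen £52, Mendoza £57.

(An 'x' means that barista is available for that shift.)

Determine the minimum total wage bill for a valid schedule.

£264

Picking the cheapest available barista for each shift independently would cost £209, but that ignores the shift limits.
An optimal schedule: Thu-AM→Andersen, Thu-PM→Tanaka, Fri-AM→Tanaka, Fri-PM→Andersen, Sat-AM→Huang, Sat-PM→Jensen, Sun-AM→Huang.
Total: 42 + 37 + 37 + 42 + 27 + 52 + 27 = £264.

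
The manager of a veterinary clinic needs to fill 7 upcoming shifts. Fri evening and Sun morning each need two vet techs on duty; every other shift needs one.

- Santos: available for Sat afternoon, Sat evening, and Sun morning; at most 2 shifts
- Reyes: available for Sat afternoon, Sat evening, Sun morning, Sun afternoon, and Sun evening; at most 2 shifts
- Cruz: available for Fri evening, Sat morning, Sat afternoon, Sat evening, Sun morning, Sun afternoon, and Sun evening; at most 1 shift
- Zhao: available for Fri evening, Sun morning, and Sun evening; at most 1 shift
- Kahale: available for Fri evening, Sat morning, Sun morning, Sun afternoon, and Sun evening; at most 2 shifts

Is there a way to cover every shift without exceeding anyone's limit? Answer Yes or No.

Total capacity is 2+2+1+1+2 = 8 but 9 worker-slots are needed — infeasible.

No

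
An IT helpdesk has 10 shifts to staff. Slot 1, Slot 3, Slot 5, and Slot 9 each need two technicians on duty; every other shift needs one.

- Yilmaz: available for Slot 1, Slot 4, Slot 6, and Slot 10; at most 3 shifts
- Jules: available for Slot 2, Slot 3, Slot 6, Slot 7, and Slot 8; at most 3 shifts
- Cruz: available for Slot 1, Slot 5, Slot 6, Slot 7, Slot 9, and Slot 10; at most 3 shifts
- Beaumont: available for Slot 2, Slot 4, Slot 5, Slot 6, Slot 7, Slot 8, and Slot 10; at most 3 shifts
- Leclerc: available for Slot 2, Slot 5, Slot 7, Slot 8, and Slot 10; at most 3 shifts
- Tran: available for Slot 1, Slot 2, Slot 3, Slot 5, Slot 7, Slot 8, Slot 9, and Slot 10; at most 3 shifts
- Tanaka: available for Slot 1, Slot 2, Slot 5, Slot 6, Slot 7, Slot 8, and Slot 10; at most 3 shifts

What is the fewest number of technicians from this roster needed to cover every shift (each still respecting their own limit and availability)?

5

14 slots to fill and no one can take more than 3, so at least ⌈14/3⌉ = 5 technicians are needed.
Yilmaz, Jules, Cruz, Beaumont, and Tran alone can cover everything: Slot 1→Yilmaz+Cruz, Slot 2→Jules, Slot 3→Jules+Tran, Slot 4→Yilmaz, Slot 5→Cruz+Beaumont, Slot 6→Yilmaz, Slot 7→Beaumont, Slot 8→Jules, Slot 9→Cruz+Tran, Slot 10→Beaumont.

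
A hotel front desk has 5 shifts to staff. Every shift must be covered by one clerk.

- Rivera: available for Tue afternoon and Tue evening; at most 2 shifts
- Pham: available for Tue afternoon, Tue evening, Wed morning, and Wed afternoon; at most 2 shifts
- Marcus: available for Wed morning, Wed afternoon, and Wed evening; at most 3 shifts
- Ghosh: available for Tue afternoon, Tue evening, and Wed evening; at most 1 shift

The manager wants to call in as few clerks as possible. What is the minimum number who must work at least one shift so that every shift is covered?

2

5 slots to fill and no one can take more than 3, so at least ⌈5/3⌉ = 2 clerks are needed.
Rivera and Marcus alone can cover everything: Tue afternoon→Rivera, Tue evening→Rivera, Wed morning→Marcus, Wed afternoon→Marcus, Wed evening→Marcus.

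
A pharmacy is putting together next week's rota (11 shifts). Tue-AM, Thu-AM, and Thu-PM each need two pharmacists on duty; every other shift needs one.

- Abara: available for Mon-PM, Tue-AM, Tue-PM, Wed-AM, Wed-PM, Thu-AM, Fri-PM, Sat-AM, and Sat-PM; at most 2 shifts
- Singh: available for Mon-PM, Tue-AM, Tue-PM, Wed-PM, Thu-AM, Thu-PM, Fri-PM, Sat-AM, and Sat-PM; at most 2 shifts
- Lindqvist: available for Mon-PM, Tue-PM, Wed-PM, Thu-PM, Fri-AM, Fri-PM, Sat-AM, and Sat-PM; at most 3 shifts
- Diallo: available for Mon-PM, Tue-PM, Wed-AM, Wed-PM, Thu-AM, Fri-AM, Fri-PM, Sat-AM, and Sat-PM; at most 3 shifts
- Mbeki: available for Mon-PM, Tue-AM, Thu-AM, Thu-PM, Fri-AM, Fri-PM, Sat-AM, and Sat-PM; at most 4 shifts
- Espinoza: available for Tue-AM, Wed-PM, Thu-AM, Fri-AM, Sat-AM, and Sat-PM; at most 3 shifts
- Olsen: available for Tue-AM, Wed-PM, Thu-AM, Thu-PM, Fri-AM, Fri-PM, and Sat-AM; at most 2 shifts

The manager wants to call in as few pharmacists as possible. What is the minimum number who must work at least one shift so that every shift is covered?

14 slots to fill and no one can take more than 4, so at least ⌈14/4⌉ = 4 pharmacists are needed.
Any 4 pharmacists together have capacity at most 4+3+3+3 = 13 < 14 slots, so 4 can never suffice.
Abara, Singh, Lindqvist, Diallo, and Mbeki alone can cover everything: Mon-PM→Diallo, Tue-AM→Abara+Singh, Tue-PM→Lindqvist, Wed-AM→Abara, Wed-PM→Diallo, Thu-AM→Diallo+Mbeki, Thu-PM→Singh+Lindqvist, Fri-AM→Lindqvist, Fri-PM→Mbeki, Sat-AM→Mbeki, Sat-PM→Mbeki.

5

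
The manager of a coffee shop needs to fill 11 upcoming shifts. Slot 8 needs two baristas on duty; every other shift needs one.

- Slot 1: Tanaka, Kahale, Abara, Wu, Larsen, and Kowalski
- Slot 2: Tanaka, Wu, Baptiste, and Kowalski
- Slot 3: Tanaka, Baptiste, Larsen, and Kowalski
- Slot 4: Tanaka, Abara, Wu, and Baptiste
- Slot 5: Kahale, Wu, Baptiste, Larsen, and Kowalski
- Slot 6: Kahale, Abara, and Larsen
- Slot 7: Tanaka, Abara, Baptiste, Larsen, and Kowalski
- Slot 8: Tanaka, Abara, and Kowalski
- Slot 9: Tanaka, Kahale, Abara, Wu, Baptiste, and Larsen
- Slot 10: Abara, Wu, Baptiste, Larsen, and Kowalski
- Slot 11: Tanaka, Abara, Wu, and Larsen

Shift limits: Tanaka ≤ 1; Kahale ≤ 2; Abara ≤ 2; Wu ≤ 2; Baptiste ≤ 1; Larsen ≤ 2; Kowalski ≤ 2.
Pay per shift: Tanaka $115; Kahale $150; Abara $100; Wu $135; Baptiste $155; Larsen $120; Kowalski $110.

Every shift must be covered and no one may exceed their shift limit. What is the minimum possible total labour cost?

Picking the cheapest available barista for each shift independently would cost $1240, but that ignores the shift limits.
An optimal schedule: Slot 1→Kowalski, Slot 2→Wu, Slot 3→Baptiste, Slot 4→Abara, Slot 5→Kahale, Slot 6→Kahale, Slot 7→Larsen, Slot 8→Tanaka+Abara, Slot 9→Larsen, Slot 10→Kowalski, Slot 11→Wu.
Total: 110 + 135 + 155 + 100 + 150 + 150 + 120 + 115 + 100 + 120 + 110 + 135 = $1500.

$1500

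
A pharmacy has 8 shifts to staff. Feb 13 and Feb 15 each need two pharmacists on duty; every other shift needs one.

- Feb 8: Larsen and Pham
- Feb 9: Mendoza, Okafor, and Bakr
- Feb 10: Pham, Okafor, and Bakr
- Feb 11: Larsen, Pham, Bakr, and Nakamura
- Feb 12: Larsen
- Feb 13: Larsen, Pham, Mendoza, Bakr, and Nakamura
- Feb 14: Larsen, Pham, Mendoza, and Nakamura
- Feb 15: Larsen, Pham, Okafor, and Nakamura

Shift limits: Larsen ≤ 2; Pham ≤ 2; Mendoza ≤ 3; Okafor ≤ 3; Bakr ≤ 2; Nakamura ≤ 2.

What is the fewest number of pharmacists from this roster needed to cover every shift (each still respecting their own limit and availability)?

5

10 slots to fill and no one can take more than 3, so at least ⌈10/3⌉ = 4 pharmacists are needed.
No set of 4 pharmacists can cover every shift (each such set leaves at least one shift with no one available or exceeds a cap).
Larsen, Pham, Mendoza, Okafor, and Bakr alone can cover everything: Feb 8→Larsen, Feb 9→Mendoza, Feb 10→Pham, Feb 11→Bakr, Feb 12→Larsen, Feb 13→Mendoza+Bakr, Feb 14→Mendoza, Feb 15→Pham+Okafor.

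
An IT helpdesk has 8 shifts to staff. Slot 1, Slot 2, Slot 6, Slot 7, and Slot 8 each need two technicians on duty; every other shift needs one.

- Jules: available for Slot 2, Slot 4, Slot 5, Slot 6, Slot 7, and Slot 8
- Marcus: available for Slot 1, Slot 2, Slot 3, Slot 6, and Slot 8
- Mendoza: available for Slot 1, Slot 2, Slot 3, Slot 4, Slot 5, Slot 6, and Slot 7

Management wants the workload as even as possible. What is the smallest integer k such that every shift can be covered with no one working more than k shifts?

5

With 3 technicians and 13 worker-slots to fill, someone must work at least ⌈13/3⌉ = 5 shifts, so k ≥ 5.
k = 5 works: Slot 1→Marcus+Mendoza, Slot 2→Jules+Marcus, Slot 3→Marcus, Slot 4→Jules, Slot 5→Jules, Slot 6→Marcus+Mendoza, Slot 7→Jules+Mendoza, Slot 8→Jules+Marcus.
Loads: Jules 5, Marcus 5, Mendoza 3 — all ≤ 5.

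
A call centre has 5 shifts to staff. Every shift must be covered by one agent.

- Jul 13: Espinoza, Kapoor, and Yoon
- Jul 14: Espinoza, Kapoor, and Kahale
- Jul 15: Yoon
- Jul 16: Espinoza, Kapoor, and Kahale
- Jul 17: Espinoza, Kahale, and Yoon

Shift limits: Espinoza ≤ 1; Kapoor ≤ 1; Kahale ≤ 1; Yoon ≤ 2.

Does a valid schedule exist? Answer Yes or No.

Jul 15 can only be covered by Yoon, so that assignment is forced.
One valid schedule: Jul 13→Espinoza, Jul 14→Kapoor, Jul 15→Yoon, Jul 16→Kahale, Jul 17→Yoon.
Loads: Espinoza 1/1, Kapoor 1/1, Kahale 1/1, Yoon 2/2 — all within limits.

Yes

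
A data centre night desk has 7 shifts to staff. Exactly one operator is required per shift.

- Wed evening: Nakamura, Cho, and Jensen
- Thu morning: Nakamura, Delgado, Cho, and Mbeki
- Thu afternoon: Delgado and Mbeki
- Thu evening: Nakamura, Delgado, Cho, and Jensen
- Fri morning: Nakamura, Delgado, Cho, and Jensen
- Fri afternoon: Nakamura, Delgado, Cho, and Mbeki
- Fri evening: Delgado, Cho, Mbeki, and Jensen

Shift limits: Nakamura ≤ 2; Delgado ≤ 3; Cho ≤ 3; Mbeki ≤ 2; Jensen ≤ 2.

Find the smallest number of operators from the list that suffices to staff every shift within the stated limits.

7 slots to fill and no one can take more than 3, so at least ⌈7/3⌉ = 3 operators are needed.
Nakamura, Delgado, and Cho alone can cover everything: Wed evening→Nakamura, Thu morning→Nakamura, Thu afternoon→Delgado, Thu evening→Delgado, Fri morning→Cho, Fri afternoon→Cho, Fri evening→Delgado.

3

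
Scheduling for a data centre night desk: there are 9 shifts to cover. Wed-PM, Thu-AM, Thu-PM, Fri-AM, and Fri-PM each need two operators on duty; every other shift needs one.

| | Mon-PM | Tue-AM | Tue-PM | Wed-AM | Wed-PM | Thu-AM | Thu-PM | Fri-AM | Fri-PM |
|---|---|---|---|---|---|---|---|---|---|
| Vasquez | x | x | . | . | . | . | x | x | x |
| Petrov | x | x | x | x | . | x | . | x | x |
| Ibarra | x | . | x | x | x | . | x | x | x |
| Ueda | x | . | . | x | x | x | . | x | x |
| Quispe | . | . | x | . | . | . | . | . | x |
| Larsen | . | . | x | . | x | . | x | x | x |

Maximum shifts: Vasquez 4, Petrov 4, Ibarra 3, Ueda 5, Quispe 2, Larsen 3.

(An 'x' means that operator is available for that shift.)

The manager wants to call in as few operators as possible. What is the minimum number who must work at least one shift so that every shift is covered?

14 slots to fill and no one can take more than 5, so at least ⌈14/5⌉ = 3 operators are needed.
Any 3 operators together have capacity at most 5+4+4 = 13 < 14 slots, so 3 can never suffice.
Vasquez, Petrov, Ibarra, and Ueda alone can cover everything: Mon-PM→Vasquez, Tue-AM→Vasquez, Tue-PM→Petrov, Wed-AM→Petrov, Wed-PM→Ibarra+Ueda, Thu-AM→Petrov+Ueda, Thu-PM→Vasquez+Ibarra, Fri-AM→Vasquez+Petrov, Fri-PM→Ibarra+Ueda.

4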